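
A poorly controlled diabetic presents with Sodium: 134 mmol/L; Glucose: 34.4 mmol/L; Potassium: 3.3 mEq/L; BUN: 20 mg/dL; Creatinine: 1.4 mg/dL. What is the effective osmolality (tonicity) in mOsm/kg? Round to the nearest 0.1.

Effective osmolality excludes urea (freely permeant across cell membranes):
2·Na + glucose
= 2·134 + 34.4
= 268 + 34.4
= 302.4 mOsm/kg

302.4 mOsm/kg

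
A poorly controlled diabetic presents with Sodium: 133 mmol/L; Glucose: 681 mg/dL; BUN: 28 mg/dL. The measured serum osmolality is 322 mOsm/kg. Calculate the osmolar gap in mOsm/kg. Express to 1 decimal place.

8.2 mOsm/kg

Calculated osmolality = 2·Na + glucose/18 + BUN/2.8
= 2·133 + 681/18 + 28/2.8
= 266 + 37.83 + 10
= 313.83 mOsm/kg ≈ 313.8 mOsm/kg
Osmolar gap = measured − calculated = 322 − 313.8 = 8.2 mOsm/kg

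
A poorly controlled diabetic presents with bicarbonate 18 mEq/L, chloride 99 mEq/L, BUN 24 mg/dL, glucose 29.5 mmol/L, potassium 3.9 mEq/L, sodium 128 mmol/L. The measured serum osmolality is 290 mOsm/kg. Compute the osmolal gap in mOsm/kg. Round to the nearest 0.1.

-4.1 mOsm/kg

Calculated osmolality = 2·Na + glucose + BUN/2.8
= 2·128 + 29.5 + 24/2.8
= 256 + 29.50 + 8.57
= 294.07 mOsm/kg ≈ 294.1 mOsm/kg
Osmolar gap = measured − calculated = 290 − 294.1 = -4.1 mOsm/kg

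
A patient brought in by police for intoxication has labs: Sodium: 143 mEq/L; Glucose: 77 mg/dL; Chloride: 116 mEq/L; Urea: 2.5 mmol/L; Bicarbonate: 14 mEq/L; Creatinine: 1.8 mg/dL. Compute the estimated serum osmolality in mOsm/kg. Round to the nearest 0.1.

Calculated osmolality = 2·Na + glucose/18 + urea
= 2·143 + 77/18 + 2.5
= 286 + 4.28 + 2.50
= 292.78 mOsm/kg

292.8 mOsm/kg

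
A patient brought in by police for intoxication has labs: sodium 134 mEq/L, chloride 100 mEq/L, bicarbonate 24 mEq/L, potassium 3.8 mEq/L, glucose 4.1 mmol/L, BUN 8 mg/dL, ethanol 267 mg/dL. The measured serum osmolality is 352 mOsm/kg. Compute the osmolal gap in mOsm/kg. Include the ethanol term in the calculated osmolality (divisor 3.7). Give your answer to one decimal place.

4.9 mOsm/kg

Calculated osmolality = 2·Na + glucose + BUN/2.8 + ethanol/3.7
= 2·134 + 4.1 + 8/2.8 + 267/3.7
= 268 + 4.10 + 2.86 + 72.16
= 347.12 mOsm/kg ≈ 347.1 mOsm/kg
Osmolar gap = measured − calculated = 352 − 347.1 = 4.9 mOsm/kg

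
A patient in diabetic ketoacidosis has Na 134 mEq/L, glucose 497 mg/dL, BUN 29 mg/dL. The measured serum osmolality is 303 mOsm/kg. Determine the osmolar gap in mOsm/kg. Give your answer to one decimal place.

-3.0 mOsm/kg

Calculated osmolality = 2·Na + glucose/18 + BUN/2.8
= 2·134 + 497/18 + 29/2.8
= 268 + 27.61 + 10.36
= 305.97 mOsm/kg ≈ 306.0 mOsm/kg
Osmolar gap = measured − calculated = 303 − 306.0 = -3.0 mOsm/kg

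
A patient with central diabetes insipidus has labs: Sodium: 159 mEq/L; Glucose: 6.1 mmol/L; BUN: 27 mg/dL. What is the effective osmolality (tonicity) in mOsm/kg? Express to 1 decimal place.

324.1 mOsm/kg

Effective osmolality excludes urea (freely permeant across cell membranes):
2·Na + glucose
= 2·159 + 6.1
= 318 + 6.1
= 324.1 mOsm/kg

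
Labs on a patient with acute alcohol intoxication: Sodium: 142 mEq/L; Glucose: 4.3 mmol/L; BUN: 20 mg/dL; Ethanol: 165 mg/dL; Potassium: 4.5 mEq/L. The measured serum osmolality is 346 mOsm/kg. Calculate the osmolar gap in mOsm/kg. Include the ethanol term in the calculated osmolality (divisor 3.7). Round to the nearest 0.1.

6.0 mOsm/kg

Calculated osmolality = 2·Na + glucose + BUN/2.8 + ethanol/3.7
= 2·142 + 4.3 + 20/2.8 + 165/3.7
= 284 + 4.30 + 7.14 + 44.59
= 340.03 mOsm/kg ≈ 340.0 mOsm/kg
Osmolar gap = measured − calculated = 346 − 340.0 = 6.0 mOsm/kg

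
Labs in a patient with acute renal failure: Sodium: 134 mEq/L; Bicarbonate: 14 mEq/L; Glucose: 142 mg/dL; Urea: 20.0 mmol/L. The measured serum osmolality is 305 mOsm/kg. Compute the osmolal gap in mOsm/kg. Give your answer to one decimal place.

9.1 mOsm/kg

Calculated osmolality = 2·Na + glucose/18 + urea
= 2·134 + 142/18 + 20
= 268 + 7.89 + 20
= 295.89 mOsm/kg ≈ 295.9 mOsm/kg
Osmolar gap = measured − calculated = 305 − 295.9 = 9.1 mOsm/kg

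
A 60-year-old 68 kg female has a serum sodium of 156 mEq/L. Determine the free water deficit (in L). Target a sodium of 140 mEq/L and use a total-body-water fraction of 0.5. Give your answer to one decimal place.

3.9 L

TBW = 0.5 · 68 = 34 L
Free water deficit = TBW · (Na/140 − 1)
= 34 · (156/140 − 1)
= 34 · 0.1143
= 3.89 L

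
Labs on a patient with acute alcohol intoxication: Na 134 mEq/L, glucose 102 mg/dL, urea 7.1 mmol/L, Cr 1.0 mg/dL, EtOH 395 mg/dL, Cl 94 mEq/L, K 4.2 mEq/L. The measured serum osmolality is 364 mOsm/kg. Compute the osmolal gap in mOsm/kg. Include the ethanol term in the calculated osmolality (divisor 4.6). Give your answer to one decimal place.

-2.6 mOsm/kg

Calculated osmolality = 2·Na + glucose/18 + urea + ethanol/4.6
= 2·134 + 102/18 + 7.1 + 395/4.6
= 268 + 5.67 + 7.10 + 85.87
= 366.64 mOsm/kg ≈ 366.6 mOsm/kg
Osmolar gap = measured − calculated = 364 − 366.6 = -2.6 mOsm/kg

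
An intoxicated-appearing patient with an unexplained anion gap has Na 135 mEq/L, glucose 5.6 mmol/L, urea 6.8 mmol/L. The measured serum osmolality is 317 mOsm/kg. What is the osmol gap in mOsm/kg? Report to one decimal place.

34.6 mOsm/kg

Calculated osmolality = 2·Na + glucose + urea
= 2·135 + 5.6 + 6.8
= 270 + 5.60 + 6.80
= 282.4 mOsm/kg ≈ 282.4 mOsm/kg
Osmolar gap = measured − calculated = 317 − 282.4 = 34.6 mOsm/kg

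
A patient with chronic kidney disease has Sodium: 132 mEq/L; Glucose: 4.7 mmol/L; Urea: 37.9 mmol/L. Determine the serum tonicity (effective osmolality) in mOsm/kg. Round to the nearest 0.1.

Effective osmolality excludes urea (freely permeant across cell membranes):
2·Na + glucose
= 2·132 + 4.7
= 264 + 4.7
= 268.7 mOsm/kg

268.7 mOsm/kg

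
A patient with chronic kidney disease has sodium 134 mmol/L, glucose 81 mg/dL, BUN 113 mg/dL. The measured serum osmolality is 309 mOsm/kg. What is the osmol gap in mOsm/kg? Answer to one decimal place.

-3.9 mOsm/kg

Calculated osmolality = 2·Na + glucose/18 + BUN/2.8
= 2·134 + 81/18 + 113/2.8
= 268 + 4.50 + 40.36
= 312.86 mOsm/kg ≈ 312.9 mOsm/kg
Osmolar gap = measured − calculated = 309 − 312.9 = -3.9 mOsm/kg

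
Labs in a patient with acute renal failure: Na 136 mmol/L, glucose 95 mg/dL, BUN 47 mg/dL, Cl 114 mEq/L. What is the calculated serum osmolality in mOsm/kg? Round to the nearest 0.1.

Calculated osmolality = 2·Na + glucose/18 + BUN/2.8
= 2·136 + 95/18 + 47/2.8
= 272 + 5.28 + 16.79
= 294.07 mOsm/kg

294.1 mOsm/kg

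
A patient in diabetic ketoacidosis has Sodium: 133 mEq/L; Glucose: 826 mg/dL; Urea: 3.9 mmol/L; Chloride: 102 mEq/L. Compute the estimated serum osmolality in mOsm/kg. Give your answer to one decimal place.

315.8 mOsm/kg

Calculated osmolality = 2·Na + glucose/18 + urea
= 2·133 + 826/18 + 3.9
= 266 + 45.89 + 3.90
= 315.79 mOsm/kg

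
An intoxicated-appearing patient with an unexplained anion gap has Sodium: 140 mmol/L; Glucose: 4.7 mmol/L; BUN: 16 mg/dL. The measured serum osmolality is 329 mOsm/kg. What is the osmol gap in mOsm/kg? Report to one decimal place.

38.6 mOsm/kg

Calculated osmolality = 2·Na + glucose + BUN/2.8
= 2·140 + 4.7 + 16/2.8
= 280 + 4.70 + 5.71
= 290.41 mOsm/kg ≈ 290.4 mOsm/kg
Osmolar gap = measured − calculated = 329 − 290.4 = 38.6 mOsm/kg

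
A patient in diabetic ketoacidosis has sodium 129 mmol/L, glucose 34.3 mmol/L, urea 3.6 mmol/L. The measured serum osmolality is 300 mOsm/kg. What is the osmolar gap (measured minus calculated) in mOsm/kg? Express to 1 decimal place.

4.1 mOsm/kg

Calculated osmolality = 2·Na + glucose + urea
= 2·129 + 34.3 + 3.6
= 258 + 34.30 + 3.60
= 295.9 mOsm/kg ≈ 295.9 mOsm/kg
Osmolar gap = measured − calculated = 300 − 295.9 = 4.1 mOsm/kg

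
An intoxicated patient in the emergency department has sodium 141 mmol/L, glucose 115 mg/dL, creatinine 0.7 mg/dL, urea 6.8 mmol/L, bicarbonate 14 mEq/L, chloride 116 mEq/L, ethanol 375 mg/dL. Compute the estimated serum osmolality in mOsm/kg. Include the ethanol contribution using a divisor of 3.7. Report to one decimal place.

396.5 mOsm/kg

Calculated osmolality = 2·Na + glucose/18 + urea + ethanol/3.7
= 2·141 + 115/18 + 6.8 + 375/3.7
= 282 + 6.39 + 6.80 + 101.35
= 396.54 mOsm/kg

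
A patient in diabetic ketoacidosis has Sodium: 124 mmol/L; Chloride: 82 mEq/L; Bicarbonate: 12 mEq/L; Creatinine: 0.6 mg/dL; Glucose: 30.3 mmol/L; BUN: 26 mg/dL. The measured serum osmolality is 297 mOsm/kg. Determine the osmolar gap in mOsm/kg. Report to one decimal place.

Calculated osmolality = 2·Na + glucose + BUN/2.8
= 2·124 + 30.3 + 26/2.8
= 248 + 30.30 + 9.29
= 287.59 mOsm/kg ≈ 287.6 mOsm/kg
Osmolar gap = measured − calculated = 297 − 287.6 = 9.4 mOsm/kg

9.4 mOsm/kg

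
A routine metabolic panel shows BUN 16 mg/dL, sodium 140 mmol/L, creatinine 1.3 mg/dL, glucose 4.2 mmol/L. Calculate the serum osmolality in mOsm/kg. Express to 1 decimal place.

289.9 mOsm/kg

Calculated osmolality = 2·Na + glucose + BUN/2.8
= 2·140 + 4.2 + 16/2.8
= 280 + 4.20 + 5.71
= 289.91 mOsm/kg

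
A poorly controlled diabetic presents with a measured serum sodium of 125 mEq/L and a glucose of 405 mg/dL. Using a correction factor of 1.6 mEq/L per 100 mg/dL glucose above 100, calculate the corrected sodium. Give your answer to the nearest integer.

130 mEq/L

Corrected Na = measured Na + 1.6 · (glucose − 100)/100
= 125 + 1.6 · (405 − 100)/100
= 125 + 4.9
= 129.9 mEq/L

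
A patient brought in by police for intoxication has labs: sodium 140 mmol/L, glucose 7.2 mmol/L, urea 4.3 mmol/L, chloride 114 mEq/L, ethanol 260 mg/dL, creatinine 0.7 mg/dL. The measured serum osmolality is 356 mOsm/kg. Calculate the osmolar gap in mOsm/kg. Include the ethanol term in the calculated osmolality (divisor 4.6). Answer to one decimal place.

8.0 mOsm/kg

Calculated osmolality = 2·Na + glucose + urea + ethanol/4.6
= 2·140 + 7.2 + 4.3 + 260/4.6
= 280 + 7.20 + 4.30 + 56.52
= 348.02 mOsm/kg ≈ 348.0 mOsm/kg
Osmolar gap = measured − calculated = 356 − 348.0 = 8.0 mOsm/kg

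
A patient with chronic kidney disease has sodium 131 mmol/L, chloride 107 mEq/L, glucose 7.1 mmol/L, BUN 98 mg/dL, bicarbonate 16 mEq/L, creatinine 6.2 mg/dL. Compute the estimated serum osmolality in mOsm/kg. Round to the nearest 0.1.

304.1 mOsm/kg

Calculated osmolality = 2·Na + glucose + BUN/2.8
= 2·131 + 7.1 + 98/2.8
= 262 + 7.10 + 35
= 304.1 mOsm/kg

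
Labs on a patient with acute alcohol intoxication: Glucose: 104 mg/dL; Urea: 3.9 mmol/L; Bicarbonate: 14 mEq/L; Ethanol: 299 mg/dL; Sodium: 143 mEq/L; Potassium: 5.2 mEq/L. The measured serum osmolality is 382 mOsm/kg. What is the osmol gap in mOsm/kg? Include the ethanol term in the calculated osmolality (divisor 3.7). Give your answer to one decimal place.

Calculated osmolality = 2·Na + glucose/18 + urea + ethanol/3.7
= 2·143 + 104/18 + 3.9 + 299/3.7
= 286 + 5.78 + 3.90 + 80.81
= 376.49 mOsm/kg ≈ 376.5 mOsm/kg
Osmolar gap = measured − calculated = 382 − 376.5 = 5.5 mOsm/kg

5.5 mOsm/kg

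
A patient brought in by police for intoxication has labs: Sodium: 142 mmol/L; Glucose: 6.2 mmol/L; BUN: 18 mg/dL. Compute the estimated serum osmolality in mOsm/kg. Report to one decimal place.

296.6 mOsm/kg

Calculated osmolality = 2·Na + glucose + BUN/2.8
= 2·142 + 6.2 + 18/2.8
= 284 + 6.20 + 6.43
= 296.63 mOsm/kg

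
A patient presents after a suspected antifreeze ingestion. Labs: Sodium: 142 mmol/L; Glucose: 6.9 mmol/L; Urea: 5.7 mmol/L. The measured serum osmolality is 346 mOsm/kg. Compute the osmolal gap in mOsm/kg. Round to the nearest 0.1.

49.4 mOsm/kg

Calculated osmolality = 2·Na + glucose + urea
= 2·142 + 6.9 + 5.7
= 284 + 6.90 + 5.70
= 296.6 mOsm/kg ≈ 296.6 mOsm/kg
Osmolar gap = measured − calculated = 346 − 296.6 = 49.4 mOsm/kg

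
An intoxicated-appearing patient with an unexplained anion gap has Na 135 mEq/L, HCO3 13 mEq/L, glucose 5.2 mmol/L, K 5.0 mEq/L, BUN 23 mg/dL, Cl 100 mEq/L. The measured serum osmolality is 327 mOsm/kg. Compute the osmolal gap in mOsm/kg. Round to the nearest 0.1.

Calculated osmolality = 2·Na + glucose + BUN/2.8
= 2·135 + 5.2 + 23/2.8
= 270 + 5.20 + 8.21
= 283.41 mOsm/kg ≈ 283.4 mOsm/kg
Osmolar gap = measured − calculated = 327 − 283.4 = 43.6 mOsm/kg

43.6 mOsm/kg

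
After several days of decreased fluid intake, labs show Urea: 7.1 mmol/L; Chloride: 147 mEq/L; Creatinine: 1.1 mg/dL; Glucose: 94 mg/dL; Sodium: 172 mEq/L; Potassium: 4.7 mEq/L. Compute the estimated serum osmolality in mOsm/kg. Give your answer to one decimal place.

356.3 mOsm/kg

Calculated osmolality = 2·Na + glucose/18 + urea
= 2·172 + 94/18 + 7.1
= 344 + 5.22 + 7.10
= 356.32 mOsm/kg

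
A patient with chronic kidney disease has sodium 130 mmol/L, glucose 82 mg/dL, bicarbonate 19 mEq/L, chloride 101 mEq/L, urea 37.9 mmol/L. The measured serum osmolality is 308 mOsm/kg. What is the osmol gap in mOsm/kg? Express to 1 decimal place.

Calculated osmolality = 2·Na + glucose/18 + urea
= 2·130 + 82/18 + 37.9
= 260 + 4.56 + 37.90
= 302.46 mOsm/kg ≈ 302.5 mOsm/kg
Osmolar gap = measured − calculated = 308 − 302.5 = 5.5 mOsm/kg

5.5 mOsm/kg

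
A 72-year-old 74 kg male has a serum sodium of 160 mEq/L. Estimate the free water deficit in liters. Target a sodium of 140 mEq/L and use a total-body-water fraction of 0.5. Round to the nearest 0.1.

TBW = 0.5 · 74 = 37 L
Free water deficit = TBW · (Na/140 − 1)
= 37 · (160/140 − 1)
= 37 · 0.1429
= 5.29 L

5.3 L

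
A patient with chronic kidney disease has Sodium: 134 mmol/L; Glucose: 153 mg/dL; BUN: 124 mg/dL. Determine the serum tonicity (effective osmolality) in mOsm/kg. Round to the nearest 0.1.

276.5 mOsm/kg

Effective osmolality excludes urea (freely permeant across cell membranes):
2·Na + glucose/18
= 2·134 + 153/18
= 268 + 8.5
= 276.5 mOsm/kg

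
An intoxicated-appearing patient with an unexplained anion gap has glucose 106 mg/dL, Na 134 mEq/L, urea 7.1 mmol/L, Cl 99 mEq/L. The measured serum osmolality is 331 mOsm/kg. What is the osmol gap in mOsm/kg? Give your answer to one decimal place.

Calculated osmolality = 2·Na + glucose/18 + urea
= 2·134 + 106/18 + 7.1
= 268 + 5.89 + 7.10
= 280.99 mOsm/kg ≈ 281.0 mOsm/kg
Osmolar gap = measured − calculated = 331 − 281.0 = 50.0 mOsm/kg

50.0 mOsm/kg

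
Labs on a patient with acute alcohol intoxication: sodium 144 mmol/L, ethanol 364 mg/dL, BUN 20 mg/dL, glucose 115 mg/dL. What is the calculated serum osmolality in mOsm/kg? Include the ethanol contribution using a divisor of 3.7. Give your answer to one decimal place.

399.9 mOsm/kg

Calculated osmolality = 2·Na + glucose/18 + BUN/2.8 + ethanol/3.7
= 2·144 + 115/18 + 20/2.8 + 364/3.7
= 288 + 6.39 + 7.14 + 98.38
= 399.91 mOsm/kg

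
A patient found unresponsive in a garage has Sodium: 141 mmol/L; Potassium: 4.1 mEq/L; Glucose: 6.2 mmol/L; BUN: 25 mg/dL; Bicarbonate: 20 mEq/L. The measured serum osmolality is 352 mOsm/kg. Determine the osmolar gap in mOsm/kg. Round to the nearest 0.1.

54.9 mOsm/kg

Calculated osmolality = 2·Na + glucose + BUN/2.8
= 2·141 + 6.2 + 25/2.8
= 282 + 6.20 + 8.93
= 297.13 mOsm/kg ≈ 297.1 mOsm/kg
Osmolar gap = measured − calculated = 352 − 297.1 = 54.9 mOsm/kg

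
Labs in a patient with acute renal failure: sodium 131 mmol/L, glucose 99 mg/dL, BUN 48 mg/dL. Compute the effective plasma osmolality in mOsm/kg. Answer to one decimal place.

267.5 mOsm/kg

Effective osmolality excludes urea (freely permeant across cell membranes):
2·Na + glucose/18
= 2·131 + 99/18
= 262 + 5.5
= 267.5 mOsm/kg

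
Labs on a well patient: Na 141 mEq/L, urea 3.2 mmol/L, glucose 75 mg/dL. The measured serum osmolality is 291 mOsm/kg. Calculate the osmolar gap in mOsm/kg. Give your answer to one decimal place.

1.6 mOsm/kg

Calculated osmolality = 2·Na + glucose/18 + urea
= 2·141 + 75/18 + 3.2
= 282 + 4.17 + 3.20
= 289.37 mOsm/kg ≈ 289.4 mOsm/kg
Osmolar gap = measured − calculated = 291 − 289.4 = 1.6 mOsm/kg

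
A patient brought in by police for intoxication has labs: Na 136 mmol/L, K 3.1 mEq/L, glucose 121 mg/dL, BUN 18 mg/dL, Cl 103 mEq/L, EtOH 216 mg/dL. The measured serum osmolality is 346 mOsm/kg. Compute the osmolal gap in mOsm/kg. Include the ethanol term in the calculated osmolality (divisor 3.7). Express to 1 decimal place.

Calculated osmolality = 2·Na + glucose/18 + BUN/2.8 + ethanol/3.7
= 2·136 + 121/18 + 18/2.8 + 216/3.7
= 272 + 6.72 + 6.43 + 58.38
= 343.53 mOsm/kg ≈ 343.5 mOsm/kg
Osmolar gap = measured − calculated = 346 − 343.5 = 2.5 mOsm/kg

2.5 mOsm/kg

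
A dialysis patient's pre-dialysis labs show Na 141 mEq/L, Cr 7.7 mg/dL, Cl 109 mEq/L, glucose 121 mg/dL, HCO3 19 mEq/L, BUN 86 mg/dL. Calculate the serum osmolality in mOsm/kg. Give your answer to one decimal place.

Calculated osmolality = 2·Na + glucose/18 + BUN/2.8
= 2·141 + 121/18 + 86/2.8
= 282 + 6.72 + 30.71
= 319.43 mOsm/kg

319.4 mOsm/kg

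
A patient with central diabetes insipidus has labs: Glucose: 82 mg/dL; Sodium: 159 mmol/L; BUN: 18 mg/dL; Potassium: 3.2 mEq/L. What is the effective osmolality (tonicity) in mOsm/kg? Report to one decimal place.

Effective osmolality excludes urea (freely permeant across cell membranes):
2·Na + glucose/18
= 2·159 + 82/18
= 318 + 4.56
= 322.56 mOsm/kg

322.6 mOsm/kg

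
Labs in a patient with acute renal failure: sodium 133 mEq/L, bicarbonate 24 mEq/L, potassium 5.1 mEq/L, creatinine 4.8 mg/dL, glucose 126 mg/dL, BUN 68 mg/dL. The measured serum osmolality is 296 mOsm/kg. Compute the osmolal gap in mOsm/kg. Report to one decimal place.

-1.3 mOsm/kg

Calculated osmolality = 2·Na + glucose/18 + BUN/2.8
= 2·133 + 126/18 + 68/2.8
= 266 + 7 + 24.29
= 297.29 mOsm/kg ≈ 297.3 mOsm/kg
Osmolar gap = measured − calculated = 296 − 297.3 = -1.3 mOsm/kg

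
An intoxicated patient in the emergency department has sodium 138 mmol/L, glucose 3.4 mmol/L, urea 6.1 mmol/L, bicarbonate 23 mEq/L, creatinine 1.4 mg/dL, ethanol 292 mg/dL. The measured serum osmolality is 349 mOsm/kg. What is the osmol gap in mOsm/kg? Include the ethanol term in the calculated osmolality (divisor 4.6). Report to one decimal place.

0.0 mOsm/kg

Calculated osmolality = 2·Na + glucose + urea + ethanol/4.6
= 2·138 + 3.4 + 6.1 + 292/4.6
= 276 + 3.40 + 6.10 + 63.48
= 348.98 mOsm/kg ≈ 349.0 mOsm/kg
Osmolar gap = measured − calculated = 349 − 349.0 = 0.0 mOsm/kg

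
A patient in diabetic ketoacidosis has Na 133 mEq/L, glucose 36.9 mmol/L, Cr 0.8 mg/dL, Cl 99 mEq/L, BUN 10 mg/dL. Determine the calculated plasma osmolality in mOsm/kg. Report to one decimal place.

306.5 mOsm/kg

Calculated osmolality = 2·Na + glucose + BUN/2.8
= 2·133 + 36.9 + 10/2.8
= 266 + 36.90 + 3.57
= 306.47 mOsm/kg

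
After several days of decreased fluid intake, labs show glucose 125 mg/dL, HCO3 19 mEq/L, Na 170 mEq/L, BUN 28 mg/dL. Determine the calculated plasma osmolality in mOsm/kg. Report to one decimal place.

356.9 mOsm/kg

Calculated osmolality = 2·Na + glucose/18 + BUN/2.8
= 2·170 + 125/18 + 28/2.8
= 340 + 6.94 + 10
= 356.94 mOsm/kg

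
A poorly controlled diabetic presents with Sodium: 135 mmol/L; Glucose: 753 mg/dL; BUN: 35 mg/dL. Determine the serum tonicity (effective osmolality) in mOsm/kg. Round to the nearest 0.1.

311.8 mOsm/kg

Effective osmolality excludes urea (freely permeant across cell membranes):
2·Na + glucose/18
= 2·135 + 753/18
= 270 + 41.83
= 311.83 mOsm/kg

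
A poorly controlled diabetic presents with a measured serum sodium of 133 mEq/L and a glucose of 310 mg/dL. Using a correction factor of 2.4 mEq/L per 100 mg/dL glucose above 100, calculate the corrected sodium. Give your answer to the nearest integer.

Corrected Na = measured Na + 2.4 · (glucose − 100)/100
= 133 + 2.4 · (310 − 100)/100
= 133 + 5
= 138 mEq/L

138 mEq/L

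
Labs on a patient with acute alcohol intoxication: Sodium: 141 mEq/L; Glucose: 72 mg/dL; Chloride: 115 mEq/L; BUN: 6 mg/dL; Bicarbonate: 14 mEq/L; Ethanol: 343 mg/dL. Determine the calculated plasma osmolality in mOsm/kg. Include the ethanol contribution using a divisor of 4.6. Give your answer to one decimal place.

362.7 mOsm/kg

Calculated osmolality = 2·Na + glucose/18 + BUN/2.8 + ethanol/4.6
= 2·141 + 72/18 + 6/2.8 + 343/4.6
= 282 + 4 + 2.14 + 74.57
= 362.71 mOsm/kg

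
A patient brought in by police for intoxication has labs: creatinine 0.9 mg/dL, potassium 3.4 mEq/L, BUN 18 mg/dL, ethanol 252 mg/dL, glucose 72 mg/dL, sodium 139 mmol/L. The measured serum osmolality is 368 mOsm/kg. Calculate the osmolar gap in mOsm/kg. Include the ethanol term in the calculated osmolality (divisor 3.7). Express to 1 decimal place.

Calculated osmolality = 2·Na + glucose/18 + BUN/2.8 + ethanol/3.7
= 2·139 + 72/18 + 18/2.8 + 252/3.7
= 278 + 4 + 6.43 + 68.11
= 356.54 mOsm/kg ≈ 356.5 mOsm/kg
Osmolar gap = measured − calculated = 368 − 356.5 = 11.5 mOsm/kg

11.5 mOsm/kg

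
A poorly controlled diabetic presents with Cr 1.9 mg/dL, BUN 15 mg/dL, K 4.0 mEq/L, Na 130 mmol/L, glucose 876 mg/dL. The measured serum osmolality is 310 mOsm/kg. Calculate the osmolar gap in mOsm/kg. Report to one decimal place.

Calculated osmolality = 2·Na + glucose/18 + BUN/2.8
= 2·130 + 876/18 + 15/2.8
= 260 + 48.67 + 5.36
= 314.03 mOsm/kg ≈ 314.0 mOsm/kg
Osmolar gap = measured − calculated = 310 − 314.0 = -4.0 mOsm/kg

-4.0 mOsm/kg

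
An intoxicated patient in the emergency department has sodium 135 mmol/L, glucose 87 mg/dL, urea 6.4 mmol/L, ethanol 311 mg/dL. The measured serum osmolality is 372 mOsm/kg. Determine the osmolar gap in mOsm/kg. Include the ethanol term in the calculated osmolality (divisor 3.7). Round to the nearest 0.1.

6.7 mOsm/kg

Calculated osmolality = 2·Na + glucose/18 + urea + ethanol/3.7
= 2·135 + 87/18 + 6.4 + 311/3.7
= 270 + 4.83 + 6.40 + 84.05
= 365.28 mOsm/kg ≈ 365.3 mOsm/kg
Osmolar gap = measured − calculated = 372 − 365.3 = 6.7 mOsm/kg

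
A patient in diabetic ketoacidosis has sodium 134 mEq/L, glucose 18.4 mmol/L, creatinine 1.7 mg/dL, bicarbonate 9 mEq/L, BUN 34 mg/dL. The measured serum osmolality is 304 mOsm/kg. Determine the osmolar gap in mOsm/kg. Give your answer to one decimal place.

5.5 mOsm/kg

Calculated osmolality = 2·Na + glucose + BUN/2.8
= 2·134 + 18.4 + 34/2.8
= 268 + 18.40 + 12.14
= 298.54 mOsm/kg ≈ 298.5 mOsm/kg
Osmolar gap = measured − calculated = 304 − 298.5 = 5.5 mOsm/kg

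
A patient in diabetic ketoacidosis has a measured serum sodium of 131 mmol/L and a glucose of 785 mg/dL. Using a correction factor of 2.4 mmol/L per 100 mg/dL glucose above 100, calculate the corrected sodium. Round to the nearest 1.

147 mmol/L

Corrected Na = measured Na + 2.4 · (glucose − 100)/100
= 131 + 2.4 · (785 − 100)/100
= 131 + 16.4
= 147.4 mmol/L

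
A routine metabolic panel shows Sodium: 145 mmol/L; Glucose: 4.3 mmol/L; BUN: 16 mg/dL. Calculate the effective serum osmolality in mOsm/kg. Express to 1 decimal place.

294.3 mOsm/kg

Effective osmolality excludes urea (freely permeant across cell membranes):
2·Na + glucose
= 2·145 + 4.3
= 290 + 4.3
= 294.3 mOsm/kg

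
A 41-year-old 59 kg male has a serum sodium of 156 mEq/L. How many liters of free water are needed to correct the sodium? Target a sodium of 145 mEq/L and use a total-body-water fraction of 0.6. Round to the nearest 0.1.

TBW = 0.6 · 59 = 35.4 L
Free water deficit = TBW · (Na/145 − 1)
= 35.4 · (156/145 − 1)
= 35.4 · 0.0759
= 2.69 L

2.7 L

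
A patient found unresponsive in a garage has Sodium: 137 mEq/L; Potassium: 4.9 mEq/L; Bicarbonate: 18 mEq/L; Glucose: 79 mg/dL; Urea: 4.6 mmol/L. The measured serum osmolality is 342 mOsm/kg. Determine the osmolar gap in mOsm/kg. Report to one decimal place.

Calculated osmolality = 2·Na + glucose/18 + urea
= 2·137 + 79/18 + 4.6
= 274 + 4.39 + 4.60
= 282.99 mOsm/kg ≈ 283.0 mOsm/kg
Osmolar gap = measured − calculated = 342 − 283.0 = 59.0 mOsm/kg

59.0 mOsm/kg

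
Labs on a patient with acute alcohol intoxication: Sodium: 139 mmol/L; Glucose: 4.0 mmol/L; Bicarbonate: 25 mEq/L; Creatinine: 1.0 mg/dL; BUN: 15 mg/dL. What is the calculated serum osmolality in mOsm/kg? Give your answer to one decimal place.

287.4 mOsm/kg

Calculated osmolality = 2·Na + glucose + BUN/2.8
= 2·139 + 4 + 15/2.8
= 278 + 4 + 5.36
= 287.36 mOsm/kg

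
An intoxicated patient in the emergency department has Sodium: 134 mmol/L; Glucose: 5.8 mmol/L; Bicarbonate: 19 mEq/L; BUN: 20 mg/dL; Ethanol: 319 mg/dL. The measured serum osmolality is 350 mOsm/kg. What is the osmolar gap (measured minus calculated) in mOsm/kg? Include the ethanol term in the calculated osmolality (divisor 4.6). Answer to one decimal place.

Calculated osmolality = 2·Na + glucose + BUN/2.8 + ethanol/4.6
= 2·134 + 5.8 + 20/2.8 + 319/4.6
= 268 + 5.80 + 7.14 + 69.35
= 350.29 mOsm/kg ≈ 350.3 mOsm/kg
Osmolar gap = measured − calculated = 350 − 350.3 = -0.3 mOsm/kg

-0.3 mOsm/kg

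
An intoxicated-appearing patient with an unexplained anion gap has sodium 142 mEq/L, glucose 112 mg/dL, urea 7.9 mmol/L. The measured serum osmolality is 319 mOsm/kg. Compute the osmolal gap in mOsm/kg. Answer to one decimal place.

20.9 mOsm/kg

Calculated osmolality = 2·Na + glucose/18 + urea
= 2·142 + 112/18 + 7.9
= 284 + 6.22 + 7.90
= 298.12 mOsm/kg ≈ 298.1 mOsm/kg
Osmolar gap = measured − calculated = 319 − 298.1 = 20.9 mOsm/kg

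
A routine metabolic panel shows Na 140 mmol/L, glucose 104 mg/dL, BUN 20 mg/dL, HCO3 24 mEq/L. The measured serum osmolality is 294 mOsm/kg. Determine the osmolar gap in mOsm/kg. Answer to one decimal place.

1.1 mOsm/kg

Calculated osmolality = 2·Na + glucose/18 + BUN/2.8
= 2·140 + 104/18 + 20/2.8
= 280 + 5.78 + 7.14
= 292.92 mOsm/kg ≈ 292.9 mOsm/kg
Osmolar gap = measured − calculated = 294 − 292.9 = 1.1 mOsm/kg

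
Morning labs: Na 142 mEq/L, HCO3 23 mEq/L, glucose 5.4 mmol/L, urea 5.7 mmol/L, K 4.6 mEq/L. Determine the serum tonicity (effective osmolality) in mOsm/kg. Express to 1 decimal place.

289.4 mOsm/kg

Effective osmolality excludes urea (freely permeant across cell membranes):
2·Na + glucose
= 2·142 + 5.4
= 284 + 5.4
= 289.4 mOsm/kg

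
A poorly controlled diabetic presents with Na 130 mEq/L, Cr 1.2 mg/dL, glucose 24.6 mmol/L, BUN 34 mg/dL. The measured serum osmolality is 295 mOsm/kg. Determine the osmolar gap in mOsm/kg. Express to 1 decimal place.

-1.7 mOsm/kg

Calculated osmolality = 2·Na + glucose + BUN/2.8
= 2·130 + 24.6 + 34/2.8
= 260 + 24.60 + 12.14
= 296.74 mOsm/kg ≈ 296.7 mOsm/kg
Osmolar gap = measured − calculated = 295 − 296.7 = -1.7 mOsm/kg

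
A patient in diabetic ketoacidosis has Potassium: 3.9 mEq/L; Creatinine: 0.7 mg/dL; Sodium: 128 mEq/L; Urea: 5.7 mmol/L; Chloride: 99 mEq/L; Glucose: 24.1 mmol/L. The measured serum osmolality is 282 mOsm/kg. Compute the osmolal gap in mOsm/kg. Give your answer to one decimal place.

Calculated osmolality = 2·Na + glucose + urea
= 2·128 + 24.1 + 5.7
= 256 + 24.10 + 5.70
= 285.8 mOsm/kg ≈ 285.8 mOsm/kg
Osmolar gap = measured − calculated = 282 − 285.8 = -3.8 mOsm/kg

-3.8 mOsm/kg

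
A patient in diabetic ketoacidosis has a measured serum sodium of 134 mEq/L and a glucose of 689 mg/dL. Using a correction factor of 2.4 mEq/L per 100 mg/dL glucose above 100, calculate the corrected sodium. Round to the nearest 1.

Corrected Na = measured Na + 2.4 · (glucose − 100)/100
= 134 + 2.4 · (689 − 100)/100
= 134 + 14.1
= 148.1 mEq/L

148 mEq/L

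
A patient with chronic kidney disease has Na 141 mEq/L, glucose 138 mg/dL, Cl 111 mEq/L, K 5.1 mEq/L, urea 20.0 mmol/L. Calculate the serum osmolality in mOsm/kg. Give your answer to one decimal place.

Calculated osmolality = 2·Na + glucose/18 + urea
= 2·141 + 138/18 + 20
= 282 + 7.67 + 20
= 309.67 mOsm/kg

309.7 mOsm/kg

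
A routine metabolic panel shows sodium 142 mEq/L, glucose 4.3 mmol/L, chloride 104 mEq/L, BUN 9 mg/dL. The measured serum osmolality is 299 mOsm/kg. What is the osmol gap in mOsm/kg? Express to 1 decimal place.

Calculated osmolality = 2·Na + glucose + BUN/2.8
= 2·142 + 4.3 + 9/2.8
= 284 + 4.30 + 3.21
= 291.51 mOsm/kg ≈ 291.5 mOsm/kg
Osmolar gap = measured − calculated = 299 − 291.5 = 7.5 mOsm/kg

7.5 mOsm/kg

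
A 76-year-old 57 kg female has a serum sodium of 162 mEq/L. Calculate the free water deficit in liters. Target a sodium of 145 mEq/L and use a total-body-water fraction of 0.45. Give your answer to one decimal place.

TBW = 0.45 · 57 = 25.65 L
Free water deficit = TBW · (Na/145 − 1)
= 25.65 · (162/145 − 1)
= 25.65 · 0.1172
= 3.01 L

3.0 L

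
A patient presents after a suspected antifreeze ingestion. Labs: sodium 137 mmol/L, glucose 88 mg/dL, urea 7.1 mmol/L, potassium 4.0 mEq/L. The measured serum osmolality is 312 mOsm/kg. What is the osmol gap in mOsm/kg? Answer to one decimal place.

26.0 mOsm/kg

Calculated osmolality = 2·Na + glucose/18 + urea
= 2·137 + 88/18 + 7.1
= 274 + 4.89 + 7.10
= 285.99 mOsm/kg ≈ 286.0 mOsm/kg
Osmolar gap = measured − calculated = 312 − 286.0 = 26.0 mOsm/kg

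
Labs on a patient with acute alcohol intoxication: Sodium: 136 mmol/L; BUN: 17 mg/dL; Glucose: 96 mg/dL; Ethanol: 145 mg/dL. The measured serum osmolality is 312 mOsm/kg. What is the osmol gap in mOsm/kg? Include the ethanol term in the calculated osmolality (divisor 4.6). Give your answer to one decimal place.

Calculated osmolality = 2·Na + glucose/18 + BUN/2.8 + ethanol/4.6
= 2·136 + 96/18 + 17/2.8 + 145/4.6
= 272 + 5.33 + 6.07 + 31.52
= 314.92 mOsm/kg ≈ 314.9 mOsm/kg
Osmolar gap = measured − calculated = 312 − 314.9 = -2.9 mOsm/kg

-2.9 mOsm/kg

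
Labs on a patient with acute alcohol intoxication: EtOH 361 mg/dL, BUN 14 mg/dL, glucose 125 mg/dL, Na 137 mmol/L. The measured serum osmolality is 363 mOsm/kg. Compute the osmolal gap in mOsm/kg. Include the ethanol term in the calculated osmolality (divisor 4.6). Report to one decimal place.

Calculated osmolality = 2·Na + glucose/18 + BUN/2.8 + ethanol/4.6
= 2·137 + 125/18 + 14/2.8 + 361/4.6
= 274 + 6.94 + 5 + 78.48
= 364.42 mOsm/kg ≈ 364.4 mOsm/kg
Osmolar gap = measured − calculated = 363 − 364.4 = -1.4 mOsm/kg

-1.4 mOsm/kg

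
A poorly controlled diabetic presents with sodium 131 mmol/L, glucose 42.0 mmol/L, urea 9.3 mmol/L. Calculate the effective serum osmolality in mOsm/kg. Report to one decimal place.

Effective osmolality excludes urea (freely permeant across cell membranes):
2·Na + glucose
= 2·131 + 42
= 262 + 42
= 304 mOsm/kg

304.0 mOsm/kg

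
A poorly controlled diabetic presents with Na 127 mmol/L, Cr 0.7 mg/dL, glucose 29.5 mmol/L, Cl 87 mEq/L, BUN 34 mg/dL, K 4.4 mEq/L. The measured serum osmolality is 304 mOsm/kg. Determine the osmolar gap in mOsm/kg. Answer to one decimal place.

Calculated osmolality = 2·Na + glucose + BUN/2.8
= 2·127 + 29.5 + 34/2.8
= 254 + 29.50 + 12.14
= 295.64 mOsm/kg ≈ 295.6 mOsm/kg
Osmolar gap = measured − calculated = 304 − 295.6 = 8.4 mOsm/kg

8.4 mOsm/kg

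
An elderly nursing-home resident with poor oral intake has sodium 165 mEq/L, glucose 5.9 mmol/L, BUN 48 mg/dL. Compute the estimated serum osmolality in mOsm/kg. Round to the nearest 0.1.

353.0 mOsm/kg

Calculated osmolality = 2·Na + glucose + BUN/2.8
= 2·165 + 5.9 + 48/2.8
= 330 + 5.90 + 17.14
= 353.04 mOsm/kg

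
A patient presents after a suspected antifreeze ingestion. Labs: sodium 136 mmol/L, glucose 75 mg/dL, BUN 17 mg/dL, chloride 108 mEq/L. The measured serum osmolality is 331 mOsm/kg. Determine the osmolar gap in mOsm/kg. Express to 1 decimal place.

Calculated osmolality = 2·Na + glucose/18 + BUN/2.8
= 2·136 + 75/18 + 17/2.8
= 272 + 4.17 + 6.07
= 282.24 mOsm/kg ≈ 282.2 mOsm/kg
Osmolar gap = measured − calculated = 331 − 282.2 = 48.8 mOsm/kg

48.8 mOsm/kg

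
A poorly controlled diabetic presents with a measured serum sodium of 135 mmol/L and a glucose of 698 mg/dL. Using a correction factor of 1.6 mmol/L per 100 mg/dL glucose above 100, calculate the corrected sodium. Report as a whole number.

Corrected Na = measured Na + 1.6 · (glucose − 100)/100
= 135 + 1.6 · (698 − 100)/100
= 135 + 9.6
= 144.6 mmol/L

145 mmol/L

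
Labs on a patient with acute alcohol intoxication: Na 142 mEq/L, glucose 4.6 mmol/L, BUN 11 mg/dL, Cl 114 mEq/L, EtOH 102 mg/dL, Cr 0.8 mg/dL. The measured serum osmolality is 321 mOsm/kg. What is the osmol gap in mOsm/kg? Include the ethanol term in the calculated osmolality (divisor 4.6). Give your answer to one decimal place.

6.3 mOsm/kg

Calculated osmolality = 2·Na + glucose + BUN/2.8 + ethanol/4.6
= 2·142 + 4.6 + 11/2.8 + 102/4.6
= 284 + 4.60 + 3.93 + 22.17
= 314.7 mOsm/kg ≈ 314.7 mOsm/kg
Osmolar gap = measured − calculated = 321 − 314.7 = 6.3 mOsm/kg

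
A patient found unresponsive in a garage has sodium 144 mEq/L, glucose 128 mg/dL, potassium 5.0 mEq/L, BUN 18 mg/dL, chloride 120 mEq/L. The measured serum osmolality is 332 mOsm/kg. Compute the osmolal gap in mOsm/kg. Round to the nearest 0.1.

Calculated osmolality = 2·Na + glucose/18 + BUN/2.8
= 2·144 + 128/18 + 18/2.8
= 288 + 7.11 + 6.43
= 301.54 mOsm/kg ≈ 301.5 mOsm/kg
Osmolar gap = measured − calculated = 332 − 301.5 = 30.5 mOsm/kg

30.5 mOsm/kg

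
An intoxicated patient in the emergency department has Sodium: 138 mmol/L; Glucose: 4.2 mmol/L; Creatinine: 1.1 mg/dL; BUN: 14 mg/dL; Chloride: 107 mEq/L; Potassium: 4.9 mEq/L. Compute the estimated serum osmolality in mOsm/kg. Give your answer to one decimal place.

Calculated osmolality = 2·Na + glucose + BUN/2.8
= 2·138 + 4.2 + 14/2.8
= 276 + 4.20 + 5
= 285.2 mOsm/kg

285.2 mOsm/kg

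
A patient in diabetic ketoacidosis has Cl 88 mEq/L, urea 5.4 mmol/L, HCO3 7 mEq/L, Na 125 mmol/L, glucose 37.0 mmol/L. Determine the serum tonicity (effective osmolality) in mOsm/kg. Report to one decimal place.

287.0 mOsm/kg

Effective osmolality excludes urea (freely permeant across cell membranes):
2·Na + glucose
= 2·125 + 37
= 250 + 37
= 287 mOsm/kg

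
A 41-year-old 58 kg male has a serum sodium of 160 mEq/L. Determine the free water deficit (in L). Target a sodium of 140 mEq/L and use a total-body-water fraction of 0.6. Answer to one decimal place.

5.0 L

TBW = 0.6 · 58 = 34.8 L
Free water deficit = TBW · (Na/140 − 1)
= 34.8 · (160/140 − 1)
= 34.8 · 0.1429
= 4.97 L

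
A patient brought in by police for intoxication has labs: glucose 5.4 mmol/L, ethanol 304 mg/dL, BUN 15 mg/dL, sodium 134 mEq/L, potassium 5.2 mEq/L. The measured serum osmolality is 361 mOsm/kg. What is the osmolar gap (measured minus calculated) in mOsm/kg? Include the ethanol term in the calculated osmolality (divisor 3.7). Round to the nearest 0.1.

0.1 mOsm/kg

Calculated osmolality = 2·Na + glucose + BUN/2.8 + ethanol/3.7
= 2·134 + 5.4 + 15/2.8 + 304/3.7
= 268 + 5.40 + 5.36 + 82.16
= 360.92 mOsm/kg ≈ 360.9 mOsm/kg
Osmolar gap = measured − calculated = 361 − 360.9 = 0.1 mOsm/kg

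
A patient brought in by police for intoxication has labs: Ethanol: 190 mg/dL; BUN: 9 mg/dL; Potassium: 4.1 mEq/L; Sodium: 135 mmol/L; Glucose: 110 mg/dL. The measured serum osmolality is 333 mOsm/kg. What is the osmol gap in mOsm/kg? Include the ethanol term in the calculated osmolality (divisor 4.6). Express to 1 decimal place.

Calculated osmolality = 2·Na + glucose/18 + BUN/2.8 + ethanol/4.6
= 2·135 + 110/18 + 9/2.8 + 190/4.6
= 270 + 6.11 + 3.21 + 41.30
= 320.62 mOsm/kg ≈ 320.6 mOsm/kg
Osmolar gap = measured − calculated = 333 − 320.6 = 12.4 mOsm/kg

12.4 mOsm/kg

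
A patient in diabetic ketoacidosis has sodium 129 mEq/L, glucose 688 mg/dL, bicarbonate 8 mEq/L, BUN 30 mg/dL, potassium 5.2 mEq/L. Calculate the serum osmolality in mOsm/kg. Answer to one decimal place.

306.9 mOsm/kg

Calculated osmolality = 2·Na + glucose/18 + BUN/2.8
= 2·129 + 688/18 + 30/2.8
= 258 + 38.22 + 10.71
= 306.93 mOsm/kg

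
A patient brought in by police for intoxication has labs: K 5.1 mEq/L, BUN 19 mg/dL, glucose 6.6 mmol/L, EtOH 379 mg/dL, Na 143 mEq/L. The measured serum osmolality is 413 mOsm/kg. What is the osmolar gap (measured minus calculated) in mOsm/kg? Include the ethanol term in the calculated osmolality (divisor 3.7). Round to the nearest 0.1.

Calculated osmolality = 2·Na + glucose + BUN/2.8 + ethanol/3.7
= 2·143 + 6.6 + 19/2.8 + 379/3.7
= 286 + 6.60 + 6.79 + 102.43
= 401.82 mOsm/kg ≈ 401.8 mOsm/kg
Osmolar gap = measured − calculated = 413 − 401.8 = 11.2 mOsm/kg

11.2 mOsm/kg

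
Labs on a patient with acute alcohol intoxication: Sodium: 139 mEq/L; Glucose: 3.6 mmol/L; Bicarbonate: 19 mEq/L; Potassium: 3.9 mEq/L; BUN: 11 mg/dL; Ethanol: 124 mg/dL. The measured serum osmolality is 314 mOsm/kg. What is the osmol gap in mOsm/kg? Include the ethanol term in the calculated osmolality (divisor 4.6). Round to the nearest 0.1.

1.5 mOsm/kg

Calculated osmolality = 2·Na + glucose + BUN/2.8 + ethanol/4.6
= 2·139 + 3.6 + 11/2.8 + 124/4.6
= 278 + 3.60 + 3.93 + 26.96
= 312.49 mOsm/kg ≈ 312.5 mOsm/kg
Osmolar gap = measured − calculated = 314 − 312.5 = 1.5 mOsm/kg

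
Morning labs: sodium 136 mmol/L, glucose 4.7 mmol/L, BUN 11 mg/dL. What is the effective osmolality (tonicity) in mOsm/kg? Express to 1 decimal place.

Effective osmolality excludes urea (freely permeant across cell membranes):
2·Na + glucose
= 2·136 + 4.7
= 272 + 4.7
= 276.7 mOsm/kg

276.7 mOsm/kg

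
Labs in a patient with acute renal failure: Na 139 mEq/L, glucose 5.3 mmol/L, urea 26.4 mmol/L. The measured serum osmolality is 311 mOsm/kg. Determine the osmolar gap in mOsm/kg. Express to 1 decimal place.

1.3 mOsm/kg

Calculated osmolality = 2·Na + glucose + urea
= 2·139 + 5.3 + 26.4
= 278 + 5.30 + 26.40
= 309.7 mOsm/kg ≈ 309.7 mOsm/kg
Osmolar gap = measured − calculated = 311 − 309.7 = 1.3 mOsm/kg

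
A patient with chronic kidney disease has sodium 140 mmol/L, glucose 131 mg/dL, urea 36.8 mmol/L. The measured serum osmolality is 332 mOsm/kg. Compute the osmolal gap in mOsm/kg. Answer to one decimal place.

7.9 mOsm/kg

Calculated osmolality = 2·Na + glucose/18 + urea
= 2·140 + 131/18 + 36.8
= 280 + 7.28 + 36.80
= 324.08 mOsm/kg ≈ 324.1 mOsm/kg
Osmolar gap = measured − calculated = 332 − 324.1 = 7.9 mOsm/kg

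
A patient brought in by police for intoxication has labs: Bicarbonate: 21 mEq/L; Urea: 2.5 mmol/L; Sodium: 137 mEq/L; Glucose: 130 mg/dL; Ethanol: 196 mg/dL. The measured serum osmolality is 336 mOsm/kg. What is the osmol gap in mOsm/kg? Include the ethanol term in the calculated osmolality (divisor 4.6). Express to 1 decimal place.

Calculated osmolality = 2·Na + glucose/18 + urea + ethanol/4.6
= 2·137 + 130/18 + 2.5 + 196/4.6
= 274 + 7.22 + 2.50 + 42.61
= 326.33 mOsm/kg ≈ 326.3 mOsm/kg
Osmolar gap = measured − calculated = 336 − 326.3 = 9.7 mOsm/kg

9.7 mOsm/kg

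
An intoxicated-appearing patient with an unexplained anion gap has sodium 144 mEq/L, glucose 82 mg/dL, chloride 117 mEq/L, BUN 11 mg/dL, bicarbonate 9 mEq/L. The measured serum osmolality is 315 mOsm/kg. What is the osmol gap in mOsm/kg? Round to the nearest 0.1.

Calculated osmolality = 2·Na + glucose/18 + BUN/2.8
= 2·144 + 82/18 + 11/2.8
= 288 + 4.56 + 3.93
= 296.49 mOsm/kg ≈ 296.5 mOsm/kg
Osmolar gap = measured − calculated = 315 − 296.5 = 18.5 mOsm/kg

18.5 mOsm/kg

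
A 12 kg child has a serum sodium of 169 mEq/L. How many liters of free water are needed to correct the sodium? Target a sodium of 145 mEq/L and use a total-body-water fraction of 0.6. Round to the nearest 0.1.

TBW = 0.6 · 12 = 7.2 L
Free water deficit = TBW · (Na/145 − 1)
= 7.2 · (169/145 − 1)
= 7.2 · 0.1655
= 1.19 L

1.2 L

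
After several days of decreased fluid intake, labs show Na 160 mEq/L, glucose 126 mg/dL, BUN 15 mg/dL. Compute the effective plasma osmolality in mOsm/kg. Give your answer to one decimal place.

Effective osmolality excludes urea (freely permeant across cell membranes):
2·Na + glucose/18
= 2·160 + 126/18
= 320 + 7
= 327 mOsm/kg

327.0 mOsm/kg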